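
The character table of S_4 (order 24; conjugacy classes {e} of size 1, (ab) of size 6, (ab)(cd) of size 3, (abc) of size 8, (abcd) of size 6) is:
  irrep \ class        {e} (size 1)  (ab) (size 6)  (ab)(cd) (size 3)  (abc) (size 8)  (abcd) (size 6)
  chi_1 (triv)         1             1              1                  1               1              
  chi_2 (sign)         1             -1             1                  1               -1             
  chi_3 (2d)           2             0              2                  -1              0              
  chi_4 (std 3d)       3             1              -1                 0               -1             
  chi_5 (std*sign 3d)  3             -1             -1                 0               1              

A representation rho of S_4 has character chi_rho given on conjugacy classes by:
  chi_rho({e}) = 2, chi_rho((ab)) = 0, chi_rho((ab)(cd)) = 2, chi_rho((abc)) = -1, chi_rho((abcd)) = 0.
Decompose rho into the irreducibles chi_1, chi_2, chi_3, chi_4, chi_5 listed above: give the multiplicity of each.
Multiplicities: chi_1: 0, chi_2: 0, chi_3: 1, chi_4: 0, chi_5: 0.

Reasoning: Use <chi_rho, chi> = (1/|G|) sum_C |C| * chi_rho(C) * conj(chi(C)) with |G| = 24 for each irreducible chi in the table:
  <chi_rho, chi_1> = (1/24)[1*(2)*conj(1) + 6*(0)*conj(1) + 3*(2)*conj(1) + 8*(-1)*conj(1) + 6*(0)*conj(1)]
      = (1/24)[(2) + (0) + (6) + (-8) + (0)] = 0/24 = 0
  <chi_rho, chi_2> = (1/24)[1*(2)*conj(1) + 6*(0)*conj(-1) + 3*(2)*conj(1) + 8*(-1)*conj(1) + 6*(0)*conj(-1)]
      = (1/24)[(2) + (0) + (6) + (-8) + (0)] = 0/24 = 0
  <chi_rho, chi_3> = (1/24)[1*(2)*conj(2) + 6*(0)*conj(0) + 3*(2)*conj(2) + 8*(-1)*conj(-1) + 6*(0)*conj(0)]
      = (1/24)[(4) + (0) + (12) + (8) + (0)] = 24/24 = 1
  <chi_rho, chi_4> = (1/24)[1*(2)*conj(3) + 6*(0)*conj(1) + 3*(2)*conj(-1) + 8*(-1)*conj(0) + 6*(0)*conj(-1)]
      = (1/24)[(6) + (0) + (-6) + (0) + (0)] = 0/24 = 0
  <chi_rho, chi_5> = (1/24)[1*(2)*conj(3) + 6*(0)*conj(-1) + 3*(2)*conj(-1) + 8*(-1)*conj(0) + 6*(0)*conj(1)]
      = (1/24)[(6) + (0) + (-6) + (0) + (0)] = 0/24 = 0
Dimension check: dim(rho) = sum (mult * dim) = 0*1 + 0*1 + 1*2 + 0*3 + 0*3 = 2 = chi_rho(e) = 2.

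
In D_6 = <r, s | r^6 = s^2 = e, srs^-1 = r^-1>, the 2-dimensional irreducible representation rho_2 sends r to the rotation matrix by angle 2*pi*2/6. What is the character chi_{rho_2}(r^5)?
chi_{rho_2}(r^5) = 2*cos(2*pi*2*5/6) = -1

Justification: rho_2(r^5) is rotation by angle 2*pi*2*5/6, whose trace is 2*cos(2*pi*2*5/6) = -1.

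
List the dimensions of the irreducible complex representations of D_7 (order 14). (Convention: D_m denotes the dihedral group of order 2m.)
Dimensions: 1, 1, 2, 2, 2

Reasoning: There are 5 irreducibles (= number of conjugacy classes). Their dimensions d_i satisfy sum d_i^2 = |G| = 14: 1 + 1 + 4 + 4 + 4 = 14.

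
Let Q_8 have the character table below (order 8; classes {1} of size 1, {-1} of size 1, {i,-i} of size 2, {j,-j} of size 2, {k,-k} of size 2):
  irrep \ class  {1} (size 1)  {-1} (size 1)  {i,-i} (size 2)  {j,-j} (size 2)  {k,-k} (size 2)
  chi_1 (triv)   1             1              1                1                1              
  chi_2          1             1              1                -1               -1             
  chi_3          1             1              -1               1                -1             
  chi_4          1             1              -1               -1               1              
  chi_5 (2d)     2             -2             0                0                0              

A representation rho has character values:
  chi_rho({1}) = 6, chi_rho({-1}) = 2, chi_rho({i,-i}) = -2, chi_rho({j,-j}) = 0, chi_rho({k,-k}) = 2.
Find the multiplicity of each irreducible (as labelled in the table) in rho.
Multiplicities: chi_1: 1, chi_2: 0, chi_3: 1, chi_4: 2, chi_5: 1.

Solution. Use <chi_rho, chi> = (1/|G|) sum_C |C| * chi_rho(C) * conj(chi(C)) with |G| = 8 for each irreducible chi in the table:
  <chi_rho, chi_1> = (1/8)[1*(6)*conj(1) + 1*(2)*conj(1) + 2*(-2)*conj(1) + 2*(0)*conj(1) + 2*(2)*conj(1)]
      = (1/8)[(6) + (2) + (-4) + (0) + (4)] = 8/8 = 1
  <chi_rho, chi_2> = (1/8)[1*(6)*conj(1) + 1*(2)*conj(1) + 2*(-2)*conj(1) + 2*(0)*conj(-1) + 2*(2)*conj(-1)]
      = (1/8)[(6) + (2) + (-4) + (0) + (-4)] = 0/8 = 0
  <chi_rho, chi_3> = (1/8)[1*(6)*conj(1) + 1*(2)*conj(1) + 2*(-2)*conj(-1) + 2*(0)*conj(1) + 2*(2)*conj(-1)]
      = (1/8)[(6) + (2) + (4) + (0) + (-4)] = 8/8 = 1
  <chi_rho, chi_4> = (1/8)[1*(6)*conj(1) + 1*(2)*conj(1) + 2*(-2)*conj(-1) + 2*(0)*conj(-1) + 2*(2)*conj(1)]
      = (1/8)[(6) + (2) + (4) + (0) + (4)] = 16/8 = 2
  <chi_rho, chi_5> = (1/8)[1*(6)*conj(2) + 1*(2)*conj(-2) + 2*(-2)*conj(0) + 2*(0)*conj(0) + 2*(2)*conj(0)]
      = (1/8)[(12) + (-4) + (0) + (0) + (0)] = 8/8 = 1
Dimension check: dim(rho) = sum (mult * dim) = 1*1 + 0*1 + 1*1 + 2*1 + 1*2 = 6 = chi_rho(e) = 6.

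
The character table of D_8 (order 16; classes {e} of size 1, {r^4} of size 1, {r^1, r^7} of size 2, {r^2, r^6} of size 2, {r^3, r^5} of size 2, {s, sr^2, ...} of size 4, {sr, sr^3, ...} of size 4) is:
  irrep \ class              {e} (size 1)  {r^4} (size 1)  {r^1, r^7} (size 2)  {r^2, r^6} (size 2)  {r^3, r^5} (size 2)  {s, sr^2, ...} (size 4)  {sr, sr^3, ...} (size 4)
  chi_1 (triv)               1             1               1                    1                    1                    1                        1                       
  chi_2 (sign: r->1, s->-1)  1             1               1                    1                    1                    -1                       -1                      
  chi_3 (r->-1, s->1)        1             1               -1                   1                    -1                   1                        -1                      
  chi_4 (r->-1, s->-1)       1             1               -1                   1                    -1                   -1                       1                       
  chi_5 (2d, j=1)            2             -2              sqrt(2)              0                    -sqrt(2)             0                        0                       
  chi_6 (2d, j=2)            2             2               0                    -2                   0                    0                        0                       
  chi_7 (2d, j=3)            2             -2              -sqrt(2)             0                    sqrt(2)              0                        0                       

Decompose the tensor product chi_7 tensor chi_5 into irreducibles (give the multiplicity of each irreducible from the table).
chi_7 tensor chi_5 = chi_3 + chi_4 + chi_6 (all other irreducibles have multiplicity 0).

Derivation: The character of a tensor product is the pointwise product (chi_7 * chi_5)(C) = chi_7(C) * chi_5(C):
  {e}: (2)*(2), {r^4}: (-2)*(-2), {r^1, r^7}: (-sqrt(2))*(sqrt(2)), {r^2, r^6}: (0)*(0), {r^3, r^5}: (sqrt(2))*(-sqrt(2)), {s, sr^2, ...}: (0)*(0), {sr, sr^3, ...}: (0)*(0)
so (chi_7 * chi_5) takes values
  {e} -> 4, {r^4} -> 4, {r^1, r^7} -> -2, {r^2, r^6} -> 0, {r^3, r^5} -> -2, {s, sr^2, ...} -> 0, {sr, sr^3, ...} -> 0.
Now take the inner product of this character with each irreducible chi from the table, <chi_7*chi_5, chi> = (1/16) sum_C |C| (chi_7*chi_5)(C) conj(chi(C)):
  <chi_7*chi_5, chi_1> = (1/16)[1*(4)*conj(1) + 1*(4)*conj(1) + 2*(-2)*conj(1) + 2*(0)*conj(1) + 2*(-2)*conj(1) + 4*(0)*conj(1) + 4*(0)*conj(1)]
      = (1/16)[(4) + (4) + (-4) + (0) + (-4) + (0) + (0)] = 0/16 = 0
  <chi_7*chi_5, chi_2> = (1/16)[1*(4)*conj(1) + 1*(4)*conj(1) + 2*(-2)*conj(1) + 2*(0)*conj(1) + 2*(-2)*conj(1) + 4*(0)*conj(-1) + 4*(0)*conj(-1)]
      = (1/16)[(4) + (4) + (-4) + (0) + (-4) + (0) + (0)] = 0/16 = 0
  <chi_7*chi_5, chi_3> = (1/16)[1*(4)*conj(1) + 1*(4)*conj(1) + 2*(-2)*conj(-1) + 2*(0)*conj(1) + 2*(-2)*conj(-1) + 4*(0)*conj(1) + 4*(0)*conj(-1)]
      = (1/16)[(4) + (4) + (4) + (0) + (4) + (0) + (0)] = 16/16 = 1
  <chi_7*chi_5, chi_4> = (1/16)[1*(4)*conj(1) + 1*(4)*conj(1) + 2*(-2)*conj(-1) + 2*(0)*conj(1) + 2*(-2)*conj(-1) + 4*(0)*conj(-1) + 4*(0)*conj(1)]
      = (1/16)[(4) + (4) + (4) + (0) + (4) + (0) + (0)] = 16/16 = 1
  <chi_7*chi_5, chi_5> = (1/16)[1*(4)*conj(2) + 1*(4)*conj(-2) + 2*(-2)*conj(sqrt(2)) + 2*(0)*conj(0) + 2*(-2)*conj(-sqrt(2)) + 4*(0)*conj(0) + 4*(0)*conj(0)]
      = (1/16)[(8) + (-8) + (-4*sqrt(2)) + (0) + (4*sqrt(2)) + (0) + (0)] = 0/16 = 0
  <chi_7*chi_5, chi_6> = (1/16)[1*(4)*conj(2) + 1*(4)*conj(2) + 2*(-2)*conj(0) + 2*(0)*conj(-2) + 2*(-2)*conj(0) + 4*(0)*conj(0) + 4*(0)*conj(0)]
      = (1/16)[(8) + (8) + (0) + (0) + (0) + (0) + (0)] = 16/16 = 1
  <chi_7*chi_5, chi_7> = (1/16)[1*(4)*conj(2) + 1*(4)*conj(-2) + 2*(-2)*conj(-sqrt(2)) + 2*(0)*conj(0) + 2*(-2)*conj(sqrt(2)) + 4*(0)*conj(0) + 4*(0)*conj(0)]
      = (1/16)[(8) + (-8) + (4*sqrt(2)) + (0) + (-4*sqrt(2)) + (0) + (0)] = 0/16 = 0
Hence the multiplicities are chi_3: 1, chi_4: 1, chi_6: 1. Dimension check: dim(chi_7)*dim(chi_5) = 2*2 = 4 and sum (mult * dim) = 1*1 + 1*1 + 1*2 = 4.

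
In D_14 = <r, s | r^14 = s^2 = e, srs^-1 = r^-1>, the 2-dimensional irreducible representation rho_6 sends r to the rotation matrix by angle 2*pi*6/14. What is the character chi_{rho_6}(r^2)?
chi_{rho_6}(r^2) = 2*cos(2*pi*6*2/14) = 2*cos(2*pi/7)

Working: rho_6(r^2) is rotation by angle 2*pi*6*2/14, whose trace is 2*cos(2*pi*6*2/14) = 2*cos(2*pi/7).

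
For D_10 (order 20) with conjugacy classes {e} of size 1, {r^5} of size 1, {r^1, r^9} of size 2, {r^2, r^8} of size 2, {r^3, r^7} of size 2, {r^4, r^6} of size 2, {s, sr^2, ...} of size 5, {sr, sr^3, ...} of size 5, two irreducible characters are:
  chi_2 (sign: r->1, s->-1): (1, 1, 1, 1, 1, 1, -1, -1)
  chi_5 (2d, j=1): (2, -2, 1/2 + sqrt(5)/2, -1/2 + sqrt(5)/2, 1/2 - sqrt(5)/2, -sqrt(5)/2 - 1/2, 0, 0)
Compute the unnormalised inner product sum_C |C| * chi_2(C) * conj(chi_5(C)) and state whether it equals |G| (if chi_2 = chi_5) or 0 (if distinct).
Sum = 0; so <chi_2, chi_5> = 0 (distinct irreducibles are orthogonal).

Justification: Compute term by term over conjugacy classes (|C| * chi_2(C) * conj(chi_5(C))):
  1*(1)*conj(2) + 1*(1)*conj(-2) + 2*(1)*conj(1/2 + sqrt(5)/2) + 2*(1)*conj(-1/2 + sqrt(5)/2) + 2*(1)*conj(1/2 - sqrt(5)/2) + 2*(1)*conj(-sqrt(5)/2 - 1/2) + 5*(-1)*conj(0) + 5*(-1)*conj(0)
  = (2) + (-2) + (1 + sqrt(5)) + (-1 + sqrt(5)) + (1 - sqrt(5)) + (-sqrt(5) - 1) + (0) + (0)
  = 0.
Dividing by |G| = 20 gives 0/20 = 0, matching the row-orthogonality relation <chi_2, chi_5> = [chi_2 = chi_5].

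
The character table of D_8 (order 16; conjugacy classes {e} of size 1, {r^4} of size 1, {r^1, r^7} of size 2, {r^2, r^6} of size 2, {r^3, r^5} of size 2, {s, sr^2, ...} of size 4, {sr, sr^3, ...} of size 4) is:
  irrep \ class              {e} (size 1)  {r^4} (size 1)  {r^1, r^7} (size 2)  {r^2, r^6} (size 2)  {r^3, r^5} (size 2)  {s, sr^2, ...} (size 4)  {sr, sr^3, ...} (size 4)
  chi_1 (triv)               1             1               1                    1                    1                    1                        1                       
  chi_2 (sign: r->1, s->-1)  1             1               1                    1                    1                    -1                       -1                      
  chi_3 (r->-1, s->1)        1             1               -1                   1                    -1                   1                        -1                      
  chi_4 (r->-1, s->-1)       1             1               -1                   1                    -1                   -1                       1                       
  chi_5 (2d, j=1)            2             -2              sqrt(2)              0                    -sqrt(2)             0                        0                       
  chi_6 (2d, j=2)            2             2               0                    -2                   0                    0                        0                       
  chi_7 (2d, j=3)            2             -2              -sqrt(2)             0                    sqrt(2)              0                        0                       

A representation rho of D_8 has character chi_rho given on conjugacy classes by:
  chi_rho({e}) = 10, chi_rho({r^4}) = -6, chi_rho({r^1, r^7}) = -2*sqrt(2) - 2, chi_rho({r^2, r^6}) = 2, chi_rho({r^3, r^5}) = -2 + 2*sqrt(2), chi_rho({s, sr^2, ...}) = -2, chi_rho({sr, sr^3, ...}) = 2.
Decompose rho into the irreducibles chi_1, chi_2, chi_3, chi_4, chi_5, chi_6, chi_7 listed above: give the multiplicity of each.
Multiplicities: chi_1: 0, chi_2: 0, chi_3: 0, chi_4: 2, chi_5: 1, chi_6: 0, chi_7: 3.

Argument: Use <chi_rho, chi> = (1/|G|) sum_C |C| * chi_rho(C) * conj(chi(C)) with |G| = 16 for each irreducible chi in the table:
  <chi_rho, chi_1> = (1/16)[1*(10)*conj(1) + 1*(-6)*conj(1) + 2*(-2*sqrt(2) - 2)*conj(1) + 2*(2)*conj(1) + 2*(-2 + 2*sqrt(2))*conj(1) + 4*(-2)*conj(1) + 4*(2)*conj(1)]
      = (1/16)[(10) + (-6) + (-4*sqrt(2) - 4) + (4) + (-4 + 4*sqrt(2)) + (-8) + (8)] = 0/16 = 0
  <chi_rho, chi_2> = (1/16)[1*(10)*conj(1) + 1*(-6)*conj(1) + 2*(-2*sqrt(2) - 2)*conj(1) + 2*(2)*conj(1) + 2*(-2 + 2*sqrt(2))*conj(1) + 4*(-2)*conj(-1) + 4*(2)*conj(-1)]
      = (1/16)[(10) + (-6) + (-4*sqrt(2) - 4) + (4) + (-4 + 4*sqrt(2)) + (8) + (-8)] = 0/16 = 0
  <chi_rho, chi_3> = (1/16)[1*(10)*conj(1) + 1*(-6)*conj(1) + 2*(-2*sqrt(2) - 2)*conj(-1) + 2*(2)*conj(1) + 2*(-2 + 2*sqrt(2))*conj(-1) + 4*(-2)*conj(1) + 4*(2)*conj(-1)]
      = (1/16)[(10) + (-6) + (4 + 4*sqrt(2)) + (4) + (4 - 4*sqrt(2)) + (-8) + (-8)] = 0/16 = 0
  <chi_rho, chi_4> = (1/16)[1*(10)*conj(1) + 1*(-6)*conj(1) + 2*(-2*sqrt(2) - 2)*conj(-1) + 2*(2)*conj(1) + 2*(-2 + 2*sqrt(2))*conj(-1) + 4*(-2)*conj(-1) + 4*(2)*conj(1)]
      = (1/16)[(10) + (-6) + (4 + 4*sqrt(2)) + (4) + (4 - 4*sqrt(2)) + (8) + (8)] = 32/16 = 2
  <chi_rho, chi_5> = (1/16)[1*(10)*conj(2) + 1*(-6)*conj(-2) + 2*(-2*sqrt(2) - 2)*conj(sqrt(2)) + 2*(2)*conj(0) + 2*(-2 + 2*sqrt(2))*conj(-sqrt(2)) + 4*(-2)*conj(0) + 4*(2)*conj(0)]
      = (1/16)[(20) + (12) + (-8 - 4*sqrt(2)) + (0) + (-8 + 4*sqrt(2)) + (0) + (0)] = 16/16 = 1
  <chi_rho, chi_6> = (1/16)[1*(10)*conj(2) + 1*(-6)*conj(2) + 2*(-2*sqrt(2) - 2)*conj(0) + 2*(2)*conj(-2) + 2*(-2 + 2*sqrt(2))*conj(0) + 4*(-2)*conj(0) + 4*(2)*conj(0)]
      = (1/16)[(20) + (-12) + (0) + (-8) + (0) + (0) + (0)] = 0/16 = 0
  <chi_rho, chi_7> = (1/16)[1*(10)*conj(2) + 1*(-6)*conj(-2) + 2*(-2*sqrt(2) - 2)*conj(-sqrt(2)) + 2*(2)*conj(0) + 2*(-2 + 2*sqrt(2))*conj(sqrt(2)) + 4*(-2)*conj(0) + 4*(2)*conj(0)]
      = (1/16)[(20) + (12) + (4*sqrt(2) + 8) + (0) + (8 - 4*sqrt(2)) + (0) + (0)] = 48/16 = 3
Dimension check: dim(rho) = sum (mult * dim) = 0*1 + 0*1 + 0*1 + 2*1 + 1*2 + 0*2 + 3*2 = 10 = chi_rho(e) = 10.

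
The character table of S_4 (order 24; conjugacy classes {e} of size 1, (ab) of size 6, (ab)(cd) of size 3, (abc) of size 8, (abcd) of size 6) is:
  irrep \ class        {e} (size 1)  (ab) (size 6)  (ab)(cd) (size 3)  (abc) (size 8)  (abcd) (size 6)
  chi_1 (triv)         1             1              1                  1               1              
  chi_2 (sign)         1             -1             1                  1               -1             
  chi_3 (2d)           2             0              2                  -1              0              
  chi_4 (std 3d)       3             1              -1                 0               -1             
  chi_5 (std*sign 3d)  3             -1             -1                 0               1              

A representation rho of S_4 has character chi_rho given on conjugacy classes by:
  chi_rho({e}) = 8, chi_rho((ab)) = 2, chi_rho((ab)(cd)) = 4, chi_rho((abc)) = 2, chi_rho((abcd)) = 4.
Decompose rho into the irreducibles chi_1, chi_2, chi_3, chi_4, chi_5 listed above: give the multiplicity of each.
Multiplicities: chi_1: 3, chi_2: 0, chi_3: 1, chi_4: 0, chi_5: 1.

Proof sketch: Use <chi_rho, chi> = (1/|G|) sum_C |C| * chi_rho(C) * conj(chi(C)) with |G| = 24 for each irreducible chi in the table:
  <chi_rho, chi_1> = (1/24)[1*(8)*conj(1) + 6*(2)*conj(1) + 3*(4)*conj(1) + 8*(2)*conj(1) + 6*(4)*conj(1)]
      = (1/24)[(8) + (12) + (12) + (16) + (24)] = 72/24 = 3
  <chi_rho, chi_2> = (1/24)[1*(8)*conj(1) + 6*(2)*conj(-1) + 3*(4)*conj(1) + 8*(2)*conj(1) + 6*(4)*conj(-1)]
      = (1/24)[(8) + (-12) + (12) + (16) + (-24)] = 0/24 = 0
  <chi_rho, chi_3> = (1/24)[1*(8)*conj(2) + 6*(2)*conj(0) + 3*(4)*conj(2) + 8*(2)*conj(-1) + 6*(4)*conj(0)]
      = (1/24)[(16) + (0) + (24) + (-16) + (0)] = 24/24 = 1
  <chi_rho, chi_4> = (1/24)[1*(8)*conj(3) + 6*(2)*conj(1) + 3*(4)*conj(-1) + 8*(2)*conj(0) + 6*(4)*conj(-1)]
      = (1/24)[(24) + (12) + (-12) + (0) + (-24)] = 0/24 = 0
  <chi_rho, chi_5> = (1/24)[1*(8)*conj(3) + 6*(2)*conj(-1) + 3*(4)*conj(-1) + 8*(2)*conj(0) + 6*(4)*conj(1)]
      = (1/24)[(24) + (-12) + (-12) + (0) + (24)] = 24/24 = 1
Dimension check: dim(rho) = sum (mult * dim) = 3*1 + 0*1 + 1*2 + 0*3 + 1*3 = 8 = chi_rho(e) = 8.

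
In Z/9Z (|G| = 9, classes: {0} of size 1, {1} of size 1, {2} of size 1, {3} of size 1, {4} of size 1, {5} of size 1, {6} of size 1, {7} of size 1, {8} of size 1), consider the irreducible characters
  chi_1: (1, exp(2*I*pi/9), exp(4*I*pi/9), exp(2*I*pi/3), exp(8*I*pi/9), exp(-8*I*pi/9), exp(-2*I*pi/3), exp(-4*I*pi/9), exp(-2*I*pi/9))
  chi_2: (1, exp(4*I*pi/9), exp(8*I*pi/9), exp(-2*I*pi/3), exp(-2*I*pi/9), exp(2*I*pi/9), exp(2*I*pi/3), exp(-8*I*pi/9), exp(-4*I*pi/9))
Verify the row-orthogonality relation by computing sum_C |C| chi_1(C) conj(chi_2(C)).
Sum = 0; so <chi_1, chi_2> = 0 (distinct irreducibles are orthogonal).

Justification: Compute term by term over conjugacy classes (|C| * chi_1(C) * conj(chi_2(C))):
  1*(1)*conj(1) + 1*(exp(2*I*pi/9))*conj(exp(4*I*pi/9)) + 1*(exp(4*I*pi/9))*conj(exp(8*I*pi/9)) + 1*(exp(2*I*pi/3))*conj(exp(-2*I*pi/3)) + 1*(exp(8*I*pi/9))*conj(exp(-2*I*pi/9)) + 1*(exp(-8*I*pi/9))*conj(exp(2*I*pi/9)) + 1*(exp(-2*I*pi/3))*conj(exp(2*I*pi/3)) + 1*(exp(-4*I*pi/9))*conj(exp(-8*I*pi/9)) + 1*(exp(-2*I*pi/9))*conj(exp(-4*I*pi/9))
  = (1) + (exp(-2*I*pi/9)) + (exp(-4*I*pi/9)) + (exp(-2*I*pi/3)) + (exp(-8*I*pi/9)) + (exp(8*I*pi/9)) + (exp(2*I*pi/3)) + (exp(4*I*pi/9)) + (exp(2*I*pi/9))
  = 0.
(Exp terms are combined using exp(i*s)*conj(exp(i*t)) = exp(i*(s-t)), and sums of them are collapsed using the identity that for every m > 1 the m distinct m-th roots of unity sum to 0, e.g. 1 + exp(2*I*pi/3) + exp(-2*I*pi/3) = 0.)
Dividing by |G| = 9 gives 0/9 = 0, matching the row-orthogonality relation <chi_1, chi_2> = [chi_1 = chi_2].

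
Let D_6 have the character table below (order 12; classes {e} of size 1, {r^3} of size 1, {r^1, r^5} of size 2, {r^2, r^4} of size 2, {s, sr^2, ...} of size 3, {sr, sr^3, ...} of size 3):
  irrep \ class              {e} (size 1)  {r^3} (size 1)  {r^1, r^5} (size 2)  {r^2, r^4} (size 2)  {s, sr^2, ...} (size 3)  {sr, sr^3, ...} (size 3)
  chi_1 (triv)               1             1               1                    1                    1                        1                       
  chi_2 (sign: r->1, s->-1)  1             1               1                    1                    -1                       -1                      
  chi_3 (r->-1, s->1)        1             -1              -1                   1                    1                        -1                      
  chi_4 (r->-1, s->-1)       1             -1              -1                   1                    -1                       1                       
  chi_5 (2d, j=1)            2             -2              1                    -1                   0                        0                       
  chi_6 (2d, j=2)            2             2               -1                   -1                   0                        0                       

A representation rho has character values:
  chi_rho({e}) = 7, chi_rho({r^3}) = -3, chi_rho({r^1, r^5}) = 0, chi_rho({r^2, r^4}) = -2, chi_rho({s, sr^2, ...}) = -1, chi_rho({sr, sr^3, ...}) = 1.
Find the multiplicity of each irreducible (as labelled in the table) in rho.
Multiplicities: chi_1: 0, chi_2: 0, chi_3: 0, chi_4: 1, chi_5: 2, chi_6: 1.

Explanation: Use <chi_rho, chi> = (1/|G|) sum_C |C| * chi_rho(C) * conj(chi(C)) with |G| = 12 for each irreducible chi in the table:
  <chi_rho, chi_1> = (1/12)[1*(7)*conj(1) + 1*(-3)*conj(1) + 2*(0)*conj(1) + 2*(-2)*conj(1) + 3*(-1)*conj(1) + 3*(1)*conj(1)]
      = (1/12)[(7) + (-3) + (0) + (-4) + (-3) + (3)] = 0/12 = 0
  <chi_rho, chi_2> = (1/12)[1*(7)*conj(1) + 1*(-3)*conj(1) + 2*(0)*conj(1) + 2*(-2)*conj(1) + 3*(-1)*conj(-1) + 3*(1)*conj(-1)]
      = (1/12)[(7) + (-3) + (0) + (-4) + (3) + (-3)] = 0/12 = 0
  <chi_rho, chi_3> = (1/12)[1*(7)*conj(1) + 1*(-3)*conj(-1) + 2*(0)*conj(-1) + 2*(-2)*conj(1) + 3*(-1)*conj(1) + 3*(1)*conj(-1)]
      = (1/12)[(7) + (3) + (0) + (-4) + (-3) + (-3)] = 0/12 = 0
  <chi_rho, chi_4> = (1/12)[1*(7)*conj(1) + 1*(-3)*conj(-1) + 2*(0)*conj(-1) + 2*(-2)*conj(1) + 3*(-1)*conj(-1) + 3*(1)*conj(1)]
      = (1/12)[(7) + (3) + (0) + (-4) + (3) + (3)] = 12/12 = 1
  <chi_rho, chi_5> = (1/12)[1*(7)*conj(2) + 1*(-3)*conj(-2) + 2*(0)*conj(1) + 2*(-2)*conj(-1) + 3*(-1)*conj(0) + 3*(1)*conj(0)]
      = (1/12)[(14) + (6) + (0) + (4) + (0) + (0)] = 24/12 = 2
  <chi_rho, chi_6> = (1/12)[1*(7)*conj(2) + 1*(-3)*conj(2) + 2*(0)*conj(-1) + 2*(-2)*conj(-1) + 3*(-1)*conj(0) + 3*(1)*conj(0)]
      = (1/12)[(14) + (-6) + (0) + (4) + (0) + (0)] = 12/12 = 1
Dimension check: dim(rho) = sum (mult * dim) = 0*1 + 0*1 + 0*1 + 1*1 + 2*2 + 1*2 = 7 = chi_rho(e) = 7.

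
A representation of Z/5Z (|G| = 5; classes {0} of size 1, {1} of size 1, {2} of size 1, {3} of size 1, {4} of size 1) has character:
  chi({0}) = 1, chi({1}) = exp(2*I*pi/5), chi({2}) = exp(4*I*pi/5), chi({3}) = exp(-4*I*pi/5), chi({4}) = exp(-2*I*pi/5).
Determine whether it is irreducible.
Irreducible: <chi, chi> = 1.

Reasoning: <chi, chi> = (1/|G|) sum_C |C| * |chi(C)|^2 = (1/5)[1*|1|^2 + 1*|exp(2*I*pi/5)|^2 + 1*|exp(4*I*pi/5)|^2 + 1*|exp(-4*I*pi/5)|^2 + 1*|exp(-2*I*pi/5)|^2]
  = (1/5)[(1) + (1) + (1) + (1) + (1)] = 5/5 = 1.
(Exp terms are combined using exp(i*s)*conj(exp(i*t)) = exp(i*(s-t)), and sums of them are collapsed using the identity that for every m > 1 the m distinct m-th roots of unity sum to 0, e.g. 1 + exp(2*I*pi/3) + exp(-2*I*pi/3) = 0.)
A character is irreducible iff <chi, chi> = 1, so this representation is irreducible.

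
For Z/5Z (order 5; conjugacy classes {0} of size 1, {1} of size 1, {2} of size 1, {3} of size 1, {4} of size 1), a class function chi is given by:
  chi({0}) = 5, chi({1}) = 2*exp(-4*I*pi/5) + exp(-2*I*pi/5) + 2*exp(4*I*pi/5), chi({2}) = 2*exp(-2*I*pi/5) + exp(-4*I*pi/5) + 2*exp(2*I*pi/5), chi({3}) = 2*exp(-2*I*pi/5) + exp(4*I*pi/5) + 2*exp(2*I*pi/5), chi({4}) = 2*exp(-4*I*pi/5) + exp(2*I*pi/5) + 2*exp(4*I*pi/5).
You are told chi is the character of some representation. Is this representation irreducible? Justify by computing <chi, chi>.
Not irreducible (reducible): <chi, chi> = 9 > 1.

<chi, chi> = (1/|G|) sum_C |C| * |chi(C)|^2 = (1/5)[1*|5|^2 + 1*|2*exp(-4*I*pi/5) + exp(-2*I*pi/5) + 2*exp(4*I*pi/5)|^2 + 1*|2*exp(-2*I*pi/5) + exp(-4*I*pi/5) + 2*exp(2*I*pi/5)|^2 + 1*|2*exp(-2*I*pi/5) + exp(4*I*pi/5) + 2*exp(2*I*pi/5)|^2 + 1*|2*exp(-4*I*pi/5) + exp(2*I*pi/5) + 2*exp(4*I*pi/5)|^2]
  = (1/5)[(25) + (9 + 6*exp(-2*I*pi/5) + 2*exp(-4*I*pi/5) + 2*exp(4*I*pi/5) + 6*exp(2*I*pi/5)) + (9 + 6*exp(-4*I*pi/5) + 2*exp(-2*I*pi/5) + 2*exp(2*I*pi/5) + 6*exp(4*I*pi/5)) + (9 + 6*exp(-4*I*pi/5) + 2*exp(-2*I*pi/5) + 2*exp(2*I*pi/5) + 6*exp(4*I*pi/5)) + (9 + 6*exp(-2*I*pi/5) + 2*exp(-4*I*pi/5) + 2*exp(4*I*pi/5) + 6*exp(2*I*pi/5))] = 45/5 = 9.
(Exp terms are combined using exp(i*s)*conj(exp(i*t)) = exp(i*(s-t)), and sums of them are collapsed using the identity that for every m > 1 the m distinct m-th roots of unity sum to 0, e.g. 1 + exp(2*I*pi/3) + exp(-2*I*pi/3) = 0.)
A character is irreducible iff <chi, chi> = 1, so this representation is reducible.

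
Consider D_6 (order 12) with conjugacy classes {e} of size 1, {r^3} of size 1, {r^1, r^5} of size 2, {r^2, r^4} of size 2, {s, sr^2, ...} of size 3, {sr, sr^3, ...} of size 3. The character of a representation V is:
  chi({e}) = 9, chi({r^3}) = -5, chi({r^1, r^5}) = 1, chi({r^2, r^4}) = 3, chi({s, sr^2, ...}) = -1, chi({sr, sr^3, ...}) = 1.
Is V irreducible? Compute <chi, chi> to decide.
Not irreducible (reducible): <chi, chi> = 11 > 1.

Why: <chi, chi> = (1/|G|) sum_C |C| * |chi(C)|^2 = (1/12)[1*|9|^2 + 1*|-5|^2 + 2*|1|^2 + 2*|3|^2 + 3*|-1|^2 + 3*|1|^2]
  = (1/12)[(81) + (25) + (2) + (18) + (3) + (3)] = 132/12 = 11.
A character is irreducible iff <chi, chi> = 1, so this representation is reducible.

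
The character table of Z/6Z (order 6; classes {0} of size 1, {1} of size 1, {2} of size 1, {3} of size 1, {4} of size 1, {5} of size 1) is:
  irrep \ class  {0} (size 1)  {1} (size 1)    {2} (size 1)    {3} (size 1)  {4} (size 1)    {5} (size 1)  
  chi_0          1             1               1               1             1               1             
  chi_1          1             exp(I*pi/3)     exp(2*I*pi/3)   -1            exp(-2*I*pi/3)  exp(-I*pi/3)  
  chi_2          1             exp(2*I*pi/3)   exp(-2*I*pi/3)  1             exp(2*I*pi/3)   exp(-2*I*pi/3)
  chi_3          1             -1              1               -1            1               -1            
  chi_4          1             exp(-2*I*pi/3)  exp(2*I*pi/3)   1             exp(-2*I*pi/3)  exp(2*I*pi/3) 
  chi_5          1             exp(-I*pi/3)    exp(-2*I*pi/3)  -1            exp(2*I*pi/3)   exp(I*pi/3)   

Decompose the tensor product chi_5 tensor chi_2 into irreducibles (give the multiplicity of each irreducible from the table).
chi_5 tensor chi_2 = chi_1 (all other irreducibles have multiplicity 0).

Argument: The character of a tensor product is the pointwise product (chi_5 * chi_2)(C) = chi_5(C) * chi_2(C):
  {0}: (1)*(1), {1}: (exp(-I*pi/3))*(exp(2*I*pi/3)), {2}: (exp(-2*I*pi/3))*(exp(-2*I*pi/3)), {3}: (-1)*(1), {4}: (exp(2*I*pi/3))*(exp(2*I*pi/3)), {5}: (exp(I*pi/3))*(exp(-2*I*pi/3))
so (chi_5 * chi_2) takes values
  {0} -> 1, {1} -> exp(I*pi/3), {2} -> exp(2*I*pi/3), {3} -> -1, {4} -> exp(-2*I*pi/3), {5} -> exp(-I*pi/3).
Now take the inner product of this character with each irreducible chi from the table, <chi_5*chi_2, chi> = (1/6) sum_C |C| (chi_5*chi_2)(C) conj(chi(C)):
  <chi_5*chi_2, chi_0> = (1/6)[1*(1)*conj(1) + 1*(exp(I*pi/3))*conj(1) + 1*(exp(2*I*pi/3))*conj(1) + 1*(-1)*conj(1) + 1*(exp(-2*I*pi/3))*conj(1) + 1*(exp(-I*pi/3))*conj(1)]
      = (1/6)[(1) + (exp(I*pi/3)) + (exp(2*I*pi/3)) + (-1) + (exp(-2*I*pi/3)) + (exp(-I*pi/3))] = 0/6 = 0
  <chi_5*chi_2, chi_1> = (1/6)[1*(1)*conj(1) + 1*(exp(I*pi/3))*conj(exp(I*pi/3)) + 1*(exp(2*I*pi/3))*conj(exp(2*I*pi/3)) + 1*(-1)*conj(-1) + 1*(exp(-2*I*pi/3))*conj(exp(-2*I*pi/3)) + 1*(exp(-I*pi/3))*conj(exp(-I*pi/3))]
      = (1/6)[(1) + (1) + (1) + (1) + (1) + (1)] = 6/6 = 1
  <chi_5*chi_2, chi_2> = (1/6)[1*(1)*conj(1) + 1*(exp(I*pi/3))*conj(exp(2*I*pi/3)) + 1*(exp(2*I*pi/3))*conj(exp(-2*I*pi/3)) + 1*(-1)*conj(1) + 1*(exp(-2*I*pi/3))*conj(exp(2*I*pi/3)) + 1*(exp(-I*pi/3))*conj(exp(-2*I*pi/3))]
      = (1/6)[(1) + (exp(-I*pi/3)) + (exp(-2*I*pi/3)) + (-1) + (exp(2*I*pi/3)) + (exp(I*pi/3))] = 0/6 = 0
  <chi_5*chi_2, chi_3> = (1/6)[1*(1)*conj(1) + 1*(exp(I*pi/3))*conj(-1) + 1*(exp(2*I*pi/3))*conj(1) + 1*(-1)*conj(-1) + 1*(exp(-2*I*pi/3))*conj(1) + 1*(exp(-I*pi/3))*conj(-1)]
      = (1/6)[(1) + (-exp(I*pi/3)) + (exp(2*I*pi/3)) + (1) + (exp(-2*I*pi/3)) + (-exp(-I*pi/3))] = 0/6 = 0
  <chi_5*chi_2, chi_4> = (1/6)[1*(1)*conj(1) + 1*(exp(I*pi/3))*conj(exp(-2*I*pi/3)) + 1*(exp(2*I*pi/3))*conj(exp(2*I*pi/3)) + 1*(-1)*conj(1) + 1*(exp(-2*I*pi/3))*conj(exp(-2*I*pi/3)) + 1*(exp(-I*pi/3))*conj(exp(2*I*pi/3))]
      = (1/6)[(1) + (-1) + (1) + (-1) + (1) + (-1)] = 0/6 = 0
  <chi_5*chi_2, chi_5> = (1/6)[1*(1)*conj(1) + 1*(exp(I*pi/3))*conj(exp(-I*pi/3)) + 1*(exp(2*I*pi/3))*conj(exp(-2*I*pi/3)) + 1*(-1)*conj(-1) + 1*(exp(-2*I*pi/3))*conj(exp(2*I*pi/3)) + 1*(exp(-I*pi/3))*conj(exp(I*pi/3))]
      = (1/6)[(1) + (exp(2*I*pi/3)) + (exp(-2*I*pi/3)) + (1) + (exp(2*I*pi/3)) + (exp(-2*I*pi/3))] = 0/6 = 0
(Exp terms are combined using exp(i*s)*conj(exp(i*t)) = exp(i*(s-t)), and sums of them are collapsed using the identity that for every m > 1 the m distinct m-th roots of unity sum to 0, e.g. 1 + exp(2*I*pi/3) + exp(-2*I*pi/3) = 0.)
Hence the multiplicities are chi_1: 1. Dimension check: dim(chi_5)*dim(chi_2) = 1*1 = 1 and sum (mult * dim) = 1*1 = 1.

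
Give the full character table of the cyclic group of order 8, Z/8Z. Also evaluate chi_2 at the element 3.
Character table of Z/8Z (irreps indexed chi_0,...,chi_7 with chi_k(m) = zeta_8^(k*m), zeta_8 = exp(2*pi*i/8)):
  irrep \ class  {0} (size 1)  {1} (size 1)    {2} (size 1)  {3} (size 1)    {4} (size 1)  {5} (size 1)    {6} (size 1)  {7} (size 1)  
  chi_0          1             1               1             1               1             1               1             1             
  chi_1          1             exp(I*pi/4)     I             exp(3*I*pi/4)   -1            exp(-3*I*pi/4)  -I            exp(-I*pi/4)  
  chi_2          1             I               -1            -I              1             I               -1            -I            
  chi_3          1             exp(3*I*pi/4)   -I            exp(I*pi/4)     -1            exp(-I*pi/4)    I             exp(-3*I*pi/4)
  chi_4          1             -1              1             -1              1             -1              1             -1            
  chi_5          1             exp(-3*I*pi/4)  I             exp(-I*pi/4)    -1            exp(I*pi/4)     -I            exp(3*I*pi/4) 
  chi_6          1             -I              -1            I               1             -I              -1            I             
  chi_7          1             exp(-I*pi/4)    -I            exp(-3*I*pi/4)  -1            exp(3*I*pi/4)   I             exp(I*pi/4)   

Spot check: chi_2(3) = zeta_8^(2*3) = zeta_8^6 = -I.

Proof sketch: Z/8Z is abelian, so all 8 irreducible complex representations are 1-dimensional. They are given by chi_k(m) = zeta_8^(k*m) for k = 0,...,7. Row orthogonality: sum_m chi_k(m) conj(chi_l(m)) = 8 * [k = l].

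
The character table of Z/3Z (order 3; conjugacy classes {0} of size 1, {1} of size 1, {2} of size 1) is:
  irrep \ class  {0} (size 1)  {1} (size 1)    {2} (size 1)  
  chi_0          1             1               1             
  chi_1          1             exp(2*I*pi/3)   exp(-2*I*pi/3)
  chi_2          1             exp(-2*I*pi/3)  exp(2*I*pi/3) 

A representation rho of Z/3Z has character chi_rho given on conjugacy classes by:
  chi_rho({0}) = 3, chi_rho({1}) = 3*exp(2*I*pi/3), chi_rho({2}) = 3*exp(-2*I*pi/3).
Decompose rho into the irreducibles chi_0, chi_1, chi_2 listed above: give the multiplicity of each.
Multiplicities: chi_0: 0, chi_1: 3, chi_2: 0.

Working: Use <chi_rho, chi> = (1/|G|) sum_C |C| * chi_rho(C) * conj(chi(C)) with |G| = 3 for each irreducible chi in the table:
  <chi_rho, chi_0> = (1/3)[1*(3)*conj(1) + 1*(3*exp(2*I*pi/3))*conj(1) + 1*(3*exp(-2*I*pi/3))*conj(1)]
      = (1/3)[(3) + (3*exp(2*I*pi/3)) + (3*exp(-2*I*pi/3))] = 0/3 = 0
  <chi_rho, chi_1> = (1/3)[1*(3)*conj(1) + 1*(3*exp(2*I*pi/3))*conj(exp(2*I*pi/3)) + 1*(3*exp(-2*I*pi/3))*conj(exp(-2*I*pi/3))]
      = (1/3)[(3) + (3) + (3)] = 9/3 = 3
  <chi_rho, chi_2> = (1/3)[1*(3)*conj(1) + 1*(3*exp(2*I*pi/3))*conj(exp(-2*I*pi/3)) + 1*(3*exp(-2*I*pi/3))*conj(exp(2*I*pi/3))]
      = (1/3)[(3) + (3*exp(-2*I*pi/3)) + (3*exp(2*I*pi/3))] = 0/3 = 0
(Exp terms are combined using exp(i*s)*conj(exp(i*t)) = exp(i*(s-t)), and sums of them are collapsed using the identity that for every m > 1 the m distinct m-th roots of unity sum to 0, e.g. 1 + exp(2*I*pi/3) + exp(-2*I*pi/3) = 0.)
Dimension check: dim(rho) = sum (mult * dim) = 0*1 + 3*1 + 0*1 = 3 = chi_rho(e) = 3.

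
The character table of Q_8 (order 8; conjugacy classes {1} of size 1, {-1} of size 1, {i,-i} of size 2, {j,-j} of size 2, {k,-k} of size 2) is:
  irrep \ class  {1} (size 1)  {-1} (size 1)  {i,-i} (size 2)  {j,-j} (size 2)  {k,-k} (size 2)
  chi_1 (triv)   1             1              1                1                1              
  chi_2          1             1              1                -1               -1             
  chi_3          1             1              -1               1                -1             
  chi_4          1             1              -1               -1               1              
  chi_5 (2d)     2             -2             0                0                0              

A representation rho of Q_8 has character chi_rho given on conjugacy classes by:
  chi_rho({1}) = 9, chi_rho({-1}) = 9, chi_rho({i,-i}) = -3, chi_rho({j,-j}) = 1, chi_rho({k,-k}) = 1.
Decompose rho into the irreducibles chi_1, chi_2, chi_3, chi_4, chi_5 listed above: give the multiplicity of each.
Multiplicities: chi_1: 2, chi_2: 1, chi_3: 3, chi_4: 3, chi_5: 0.

Details: Use <chi_rho, chi> = (1/|G|) sum_C |C| * chi_rho(C) * conj(chi(C)) with |G| = 8 for each irreducible chi in the table:
  <chi_rho, chi_1> = (1/8)[1*(9)*conj(1) + 1*(9)*conj(1) + 2*(-3)*conj(1) + 2*(1)*conj(1) + 2*(1)*conj(1)]
      = (1/8)[(9) + (9) + (-6) + (2) + (2)] = 16/8 = 2
  <chi_rho, chi_2> = (1/8)[1*(9)*conj(1) + 1*(9)*conj(1) + 2*(-3)*conj(1) + 2*(1)*conj(-1) + 2*(1)*conj(-1)]
      = (1/8)[(9) + (9) + (-6) + (-2) + (-2)] = 8/8 = 1
  <chi_rho, chi_3> = (1/8)[1*(9)*conj(1) + 1*(9)*conj(1) + 2*(-3)*conj(-1) + 2*(1)*conj(1) + 2*(1)*conj(-1)]
      = (1/8)[(9) + (9) + (6) + (2) + (-2)] = 24/8 = 3
  <chi_rho, chi_4> = (1/8)[1*(9)*conj(1) + 1*(9)*conj(1) + 2*(-3)*conj(-1) + 2*(1)*conj(-1) + 2*(1)*conj(1)]
      = (1/8)[(9) + (9) + (6) + (-2) + (2)] = 24/8 = 3
  <chi_rho, chi_5> = (1/8)[1*(9)*conj(2) + 1*(9)*conj(-2) + 2*(-3)*conj(0) + 2*(1)*conj(0) + 2*(1)*conj(0)]
      = (1/8)[(18) + (-18) + (0) + (0) + (0)] = 0/8 = 0
Dimension check: dim(rho) = sum (mult * dim) = 2*1 + 1*1 + 3*1 + 3*1 + 0*2 = 9 = chi_rho(e) = 9.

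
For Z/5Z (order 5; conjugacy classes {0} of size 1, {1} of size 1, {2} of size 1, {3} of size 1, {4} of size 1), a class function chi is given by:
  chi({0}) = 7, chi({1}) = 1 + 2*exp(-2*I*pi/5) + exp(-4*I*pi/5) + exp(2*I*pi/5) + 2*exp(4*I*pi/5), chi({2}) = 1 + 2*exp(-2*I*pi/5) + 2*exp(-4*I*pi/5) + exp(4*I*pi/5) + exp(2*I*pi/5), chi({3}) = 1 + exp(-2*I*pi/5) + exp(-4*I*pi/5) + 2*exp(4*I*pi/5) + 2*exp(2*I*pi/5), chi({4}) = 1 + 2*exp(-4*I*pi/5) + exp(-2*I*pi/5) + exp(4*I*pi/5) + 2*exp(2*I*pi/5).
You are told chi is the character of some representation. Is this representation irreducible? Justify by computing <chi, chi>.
Not irreducible (reducible): <chi, chi> = 11 > 1.

Argument: <chi, chi> = (1/|G|) sum_C |C| * |chi(C)|^2 = (1/5)[1*|7|^2 + 1*|1 + 2*exp(-2*I*pi/5) + exp(-4*I*pi/5) + exp(2*I*pi/5) + 2*exp(4*I*pi/5)|^2 + 1*|1 + 2*exp(-2*I*pi/5) + 2*exp(-4*I*pi/5) + exp(4*I*pi/5) + exp(2*I*pi/5)|^2 + 1*|1 + exp(-2*I*pi/5) + exp(-4*I*pi/5) + 2*exp(4*I*pi/5) + 2*exp(2*I*pi/5)|^2 + 1*|1 + 2*exp(-4*I*pi/5) + exp(-2*I*pi/5) + exp(4*I*pi/5) + 2*exp(2*I*pi/5)|^2]
  = (1/5)[(49) + (11 + 9*exp(-2*I*pi/5) + 10*exp(-4*I*pi/5) + 10*exp(4*I*pi/5) + 9*exp(2*I*pi/5)) + (11 + 10*exp(-2*I*pi/5) + 9*exp(-4*I*pi/5) + 9*exp(4*I*pi/5) + 10*exp(2*I*pi/5)) + (11 + 10*exp(-2*I*pi/5) + 9*exp(-4*I*pi/5) + 9*exp(4*I*pi/5) + 10*exp(2*I*pi/5)) + (11 + 9*exp(-2*I*pi/5) + 10*exp(-4*I*pi/5) + 10*exp(4*I*pi/5) + 9*exp(2*I*pi/5))] = 55/5 = 11.
(Exp terms are combined using exp(i*s)*conj(exp(i*t)) = exp(i*(s-t)), and sums of them are collapsed using the identity that for every m > 1 the m distinct m-th roots of unity sum to 0, e.g. 1 + exp(2*I*pi/3) + exp(-2*I*pi/3) = 0.)
A character is irreducible iff <chi, chi> = 1, so this representation is reducible.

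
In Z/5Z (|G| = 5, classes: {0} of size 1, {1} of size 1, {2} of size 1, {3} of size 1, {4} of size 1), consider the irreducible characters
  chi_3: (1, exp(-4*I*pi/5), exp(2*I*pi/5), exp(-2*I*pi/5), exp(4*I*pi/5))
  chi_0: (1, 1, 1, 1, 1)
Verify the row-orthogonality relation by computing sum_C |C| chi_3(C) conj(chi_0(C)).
Sum = 0; so <chi_3, chi_0> = 0 (distinct irreducibles are orthogonal).

Argument: Compute term by term over conjugacy classes (|C| * chi_3(C) * conj(chi_0(C))):
  1*(1)*conj(1) + 1*(exp(-4*I*pi/5))*conj(1) + 1*(exp(2*I*pi/5))*conj(1) + 1*(exp(-2*I*pi/5))*conj(1) + 1*(exp(4*I*pi/5))*conj(1)
  = (1) + (exp(-4*I*pi/5)) + (exp(2*I*pi/5)) + (exp(-2*I*pi/5)) + (exp(4*I*pi/5))
  = 0.
(Exp terms are combined using exp(i*s)*conj(exp(i*t)) = exp(i*(s-t)), and sums of them are collapsed using the identity that for every m > 1 the m distinct m-th roots of unity sum to 0, e.g. 1 + exp(2*I*pi/3) + exp(-2*I*pi/3) = 0.)
Dividing by |G| = 5 gives 0/5 = 0, matching the row-orthogonality relation <chi_3, chi_0> = [chi_3 = chi_0].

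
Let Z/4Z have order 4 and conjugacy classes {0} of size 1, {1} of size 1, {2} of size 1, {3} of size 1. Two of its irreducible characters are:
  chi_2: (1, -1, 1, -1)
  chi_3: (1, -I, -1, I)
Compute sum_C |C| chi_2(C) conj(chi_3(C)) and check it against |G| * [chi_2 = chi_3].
Sum = 0; so <chi_2, chi_3> = 0 (distinct irreducibles are orthogonal).

Reasoning: Compute term by term over conjugacy classes (|C| * chi_2(C) * conj(chi_3(C))):
  1*(1)*conj(1) + 1*(-1)*conj(-I) + 1*(1)*conj(-1) + 1*(-1)*conj(I)
  = (1) + (-I) + (-1) + (I)
  = 0.
(Exp terms are combined using exp(i*s)*conj(exp(i*t)) = exp(i*(s-t)), and sums of them are collapsed using the identity that for every m > 1 the m distinct m-th roots of unity sum to 0, e.g. 1 + exp(2*I*pi/3) + exp(-2*I*pi/3) = 0.)
Dividing by |G| = 4 gives 0/4 = 0, matching the row-orthogonality relation <chi_2, chi_3> = [chi_2 = chi_3].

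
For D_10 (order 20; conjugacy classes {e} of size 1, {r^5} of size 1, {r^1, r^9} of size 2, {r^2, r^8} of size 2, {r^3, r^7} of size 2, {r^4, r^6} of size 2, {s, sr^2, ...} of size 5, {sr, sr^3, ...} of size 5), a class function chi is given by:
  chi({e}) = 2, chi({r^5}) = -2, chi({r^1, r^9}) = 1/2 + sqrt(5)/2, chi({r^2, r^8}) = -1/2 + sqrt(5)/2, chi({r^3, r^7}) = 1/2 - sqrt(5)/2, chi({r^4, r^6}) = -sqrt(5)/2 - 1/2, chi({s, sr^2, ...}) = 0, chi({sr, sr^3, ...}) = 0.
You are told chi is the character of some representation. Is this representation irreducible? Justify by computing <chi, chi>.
Irreducible: <chi, chi> = 1.

Justification: <chi, chi> = (1/|G|) sum_C |C| * |chi(C)|^2 = (1/20)[1*|2|^2 + 1*|-2|^2 + 2*|1/2 + sqrt(5)/2|^2 + 2*|-1/2 + sqrt(5)/2|^2 + 2*|1/2 - sqrt(5)/2|^2 + 2*|-sqrt(5)/2 - 1/2|^2 + 5*|0|^2 + 5*|0|^2]
  = (1/20)[(4) + (4) + (sqrt(5) + 3) + (3 - sqrt(5)) + (3 - sqrt(5)) + (sqrt(5) + 3) + (0) + (0)] = 20/20 = 1.
A character is irreducible iff <chi, chi> = 1, so this representation is irreducible.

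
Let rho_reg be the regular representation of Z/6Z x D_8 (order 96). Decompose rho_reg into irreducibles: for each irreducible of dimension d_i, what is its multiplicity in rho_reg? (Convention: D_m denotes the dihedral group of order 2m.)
Each irreducible V_i of dimension d_i appears with multiplicity d_i, i.e. rho_reg = (direct sum over all irreducibles V_i) d_i V_i. The irreducible dimensions for Z/6Z x D_8 are 1, 1, 1, 1, 1, 1, 1, 1, 1, 1, 1, 1, 1, 1, 1, 1, 1, 1, 1, 1, 1, 1, 1, 1, 2, 2, 2, 2, 2, 2, 2, 2, 2, 2, 2, 2, 2, 2, 2, 2, 2, 2: 24 irreducibles of dimension 1, each with multiplicity 1; 18 irreducibles of dimension 2, each with multiplicity 2. Total dimension 24*1*1 + 18*2*2 = 96 = |G|.

Argument: General theorem: in the regular representation of a finite group G, each irreducible appears with multiplicity equal to its dimension. Check: dim(rho_reg) = sum d_i^2 = 1 + 1 + 1 + 1 + 1 + 1 + 1 + 1 + 1 + 1 + 1 + 1 + 1 + 1 + 1 + 1 + 1 + 1 + 1 + 1 + 1 + 1 + 1 + 1 + 4 + 4 + 4 + 4 + 4 + 4 + 4 + 4 + 4 + 4 + 4 + 4 + 4 + 4 + 4 + 4 + 4 + 4 = 96 = |G|.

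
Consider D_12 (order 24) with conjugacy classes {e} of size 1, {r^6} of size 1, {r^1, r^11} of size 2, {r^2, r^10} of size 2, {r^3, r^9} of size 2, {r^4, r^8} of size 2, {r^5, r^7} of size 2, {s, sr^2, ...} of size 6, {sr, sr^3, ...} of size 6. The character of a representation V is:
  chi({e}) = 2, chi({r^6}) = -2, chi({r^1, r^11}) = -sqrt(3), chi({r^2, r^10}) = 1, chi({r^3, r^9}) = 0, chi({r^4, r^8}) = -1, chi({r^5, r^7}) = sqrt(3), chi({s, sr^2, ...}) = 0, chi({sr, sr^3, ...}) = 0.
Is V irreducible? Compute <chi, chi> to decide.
Irreducible: <chi, chi> = 1.

Argument: <chi, chi> = (1/|G|) sum_C |C| * |chi(C)|^2 = (1/24)[1*|2|^2 + 1*|-2|^2 + 2*|-sqrt(3)|^2 + 2*|1|^2 + 2*|0|^2 + 2*|-1|^2 + 2*|sqrt(3)|^2 + 6*|0|^2 + 6*|0|^2]
  = (1/24)[(4) + (4) + (6) + (2) + (0) + (2) + (6) + (0) + (0)] = 24/24 = 1.
A character is irreducible iff <chi, chi> = 1, so this representation is irreducible.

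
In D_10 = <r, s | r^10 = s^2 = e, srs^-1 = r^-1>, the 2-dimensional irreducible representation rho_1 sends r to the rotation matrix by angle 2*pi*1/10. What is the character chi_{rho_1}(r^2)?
chi_{rho_1}(r^2) = 2*cos(2*pi*1*2/10) = -1/2 + sqrt(5)/2

Explanation: rho_1(r^2) is rotation by angle 2*pi*1*2/10, whose trace is 2*cos(2*pi*1*2/10) = -1/2 + sqrt(5)/2.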